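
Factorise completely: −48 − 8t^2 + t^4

(t^2 + 4)(t^2 − 12)

Substitute u = t^2 to get a quadratic in u, then factor.
t^2 + 4 is irreducible over ℤ (sum of squares).
t^2 − 12 is irreducible over ℤ (12 is not a perfect square).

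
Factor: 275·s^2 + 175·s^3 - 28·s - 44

Among the possible rational roots, s = 2/5 is a root, so (5·s - 2) is a factor; dividing leaves 35·s^2 + 69·s + 22.
The remaining quadratic factors as (7·s + 11)(5·s + 2).

(5·s + 2)·(5·s - 2)·(7·s + 11)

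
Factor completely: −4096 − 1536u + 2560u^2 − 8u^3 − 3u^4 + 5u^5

(5u − 8)(u + 1)(u + 8)(u^2 − 8u + 64)

By the rational root theorem, u = 8/5 is a root, giving the factor (5u − 8) and quotient u^4 + u^3 + 512u + 512.
Then u = −1 is a root, so (u + 1) divides it; the quotient is u^3 + 512.
Continuing, u = −8 is a root, so (u + 8) is a factor; dividing leaves u^2 − 8u + 64.
The quadratic u^2 − 8u + 64 has discriminant −192 < 0 and is irreducible over ℤ.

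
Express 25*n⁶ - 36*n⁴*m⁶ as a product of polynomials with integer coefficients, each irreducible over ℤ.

Every term has a factor of n⁴; factoring it out leaves 25*n² - 36*m⁶.
Recognize a difference of squares with the parts 5*n and 6*m³.

n⁴*(5*n - 6*m³)*(5*n + 6*m³)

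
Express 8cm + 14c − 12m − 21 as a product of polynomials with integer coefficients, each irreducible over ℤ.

(2c − 3)(4m + 7)

Group as (8cm + 14c) + (−12m − 21) = 2c(4m + 7) − 3(4m + 7).
Both groups share the factor (4m + 7).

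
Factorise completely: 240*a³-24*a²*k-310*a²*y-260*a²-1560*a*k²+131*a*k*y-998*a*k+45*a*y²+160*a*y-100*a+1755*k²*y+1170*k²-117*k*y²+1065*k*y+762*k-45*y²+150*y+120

Group: 5*a*(48*a²+120*a*k-62*a*y-4*a-135*k*y-90*k+9*y²-30*y-24) + (-13*k-5)*(48*a²+120*a*k-62*a*y-4*a-135*k*y-90*k+9*y²-30*y-24); both groups contain (48*a²+120*a*k-62*a*y-4*a-135*k*y-90*k+9*y²-30*y-24), so (5*a-13*k-5) is a factor with cofactor 48*a²+120*a*k-62*a*y-4*a-135*k*y-90*k+9*y²-30*y-24.
The cofactor groups again: 48*a²+120*a*k-62*a*y-4*a-135*k*y-90*k+9*y²-30*y-24 = 6*a*(8*a-9*y-6) + (15*k-y+4)*(8*a-9*y-6); both groups contain (8*a-9*y-6), giving (6*a+15*k-y+4)*(8*a-9*y-6).

(5*a-13*k-5)*(6*a+15*k-y+4)*(8*a-9*y-6)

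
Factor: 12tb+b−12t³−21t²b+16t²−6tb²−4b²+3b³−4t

−(4t−b)(3t+3b−1)(t+b−1)

Group: t(−12t²−9tb+4t+3b²−b) + (b−1)(−12t²−9tb+4t+3b²−b); both groups contain (−12t²−9tb+4t+3b²−b), so (t+b−1) is a factor with cofactor −12t²−9tb+4t+3b²−b.
The cofactor groups again: −12t²−9tb+4t+3b²−b = −3t(4t−b) + (−3b+1)(4t−b); both groups contain (4t−b), giving −(3t+3b−1)(4t−b).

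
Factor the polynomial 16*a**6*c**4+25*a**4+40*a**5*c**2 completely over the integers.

a**4*(4*a*c**2+5)**2

Pull out the common factor a**4, leaving 16*a**2*c**4+40*a*c**2+25.
Recognize a perfect-square trinomial with the parts 5 and 4*a*c**2.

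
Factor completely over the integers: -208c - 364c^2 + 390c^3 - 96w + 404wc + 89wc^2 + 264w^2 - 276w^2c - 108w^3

Group: 6w(-18w^2 - 7wc + 44w + 30c^2 - 28c - 16) + 13c(-18w^2 - 7wc + 44w + 30c^2 - 28c - 16); both groups contain (-18w^2 - 7wc + 44w + 30c^2 - 28c - 16), so (6w + 13c) is a factor with cofactor -18w^2 - 7wc + 44w + 30c^2 - 28c - 16.
The cofactor groups again: -18w^2 - 7wc + 44w + 30c^2 - 28c - 16 = -2w(9w - 10c - 4) + (-3c + 4)(9w - 10c - 4); both groups contain (9w - 10c - 4), giving -(2w + 3c - 4)(9w - 10c - 4).

-(9w - 10c - 4)(6w + 13c)(2w + 3c - 4)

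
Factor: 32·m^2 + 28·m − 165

(4·m + 11)·(8·m − 15)

Need a pair with product 32·(−165) = −5280 and sum 28: that's 88 and −60.
Split the middle term: 32·m^2 + 88·m − 60·m − 165 = 8·m·(4·m + 11) − 15·(4·m + 11).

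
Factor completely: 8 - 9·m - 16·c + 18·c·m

(2·c - 1)·(9·m - 8)

Group as (18·c·m - 16·c) + (-9·m + 8) = 2·c·(9·m - 8) - (9·m - 8).
Both groups share the factor (9·m - 8).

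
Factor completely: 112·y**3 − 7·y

7·y·(4·y + 1)·(4·y − 1)

Every term has a factor of 7·y. Then 16·y**2 − 1 = (4·y)² − (1)².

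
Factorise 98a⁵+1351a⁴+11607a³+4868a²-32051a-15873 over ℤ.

(2a+1)(7a+13)(7a-11)(a²+13a+111)

By the rational root theorem, a = -1/2 is a root, so (2a+1) is a factor; dividing leaves 49a⁴+651a³+5478a²-305a-15873.
Then a = 11/7 is a root, giving the factor (7a-11) and quotient 7a³+104a²+946a+1443.
Continuing, a = -13/7 is a root, so (7a+13) divides it; the quotient is a²+13a+111.
The quadratic a²+13a+111 has discriminant -275 < 0 and is irreducible over ℤ.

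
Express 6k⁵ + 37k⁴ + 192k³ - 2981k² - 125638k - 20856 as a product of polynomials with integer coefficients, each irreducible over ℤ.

(6k + 1)(k + 12)(k - 11)(k² + 5k + 158)

Among the possible rational roots, k = -12 is a root, giving the factor (k + 12) and quotient 6k⁴ - 35k³ + 612k² - 10325k - 1738.
Then k = 11 is a root, so (k - 11) divides it; the quotient is 6k³ + 31k² + 953k + 158.
Continuing, k = -1/6 is a root, so (6k + 1) is a factor; dividing leaves k² + 5k + 158.
The quadratic k² + 5k + 158 has discriminant -607 < 0 and is irreducible over ℤ.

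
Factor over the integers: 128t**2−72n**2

Pull out the common factor 8; 16t**2−9n**2 is a difference of squares.

8(4t−3n)(4t+3n)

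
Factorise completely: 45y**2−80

Pull out the common factor 5; 9y**2−16 is a difference of squares.

5(3y+4)(3y−4)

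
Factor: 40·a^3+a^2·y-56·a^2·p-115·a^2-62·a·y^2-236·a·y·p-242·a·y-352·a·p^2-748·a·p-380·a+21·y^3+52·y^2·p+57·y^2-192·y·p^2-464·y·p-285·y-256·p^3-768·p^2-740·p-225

Group: 8·a·(5·a^2+2·a·y-12·a·p-20·a-7·y^2-36·y·p-40·y-32·p^2-60·p-25) + (-3·y+8·p+9)·(5·a^2+2·a·y-12·a·p-20·a-7·y^2-36·y·p-40·y-32·p^2-60·p-25); both groups contain (5·a^2+2·a·y-12·a·p-20·a-7·y^2-36·y·p-40·y-32·p^2-60·p-25), so (8·a-3·y+8·p+9) is a factor with cofactor 5·a^2+2·a·y-12·a·p-20·a-7·y^2-36·y·p-40·y-32·p^2-60·p-25.
The cofactor groups again: 5·a^2+2·a·y-12·a·p-20·a-7·y^2-36·y·p-40·y-32·p^2-60·p-25 = 5·a·(a-y-4·p-5) + (7·y+8·p+5)·(a-y-4·p-5); both groups contain (a-y-4·p-5), giving (5·a+7·y+8·p+5)·(a-y-4·p-5).

(5·a+7·y+8·p+5)·(8·a-3·y+8·p+9)·(a-y-4·p-5)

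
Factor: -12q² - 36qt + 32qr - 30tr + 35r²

-(2q + 6t - 7r)(6q + 5r)

Group: -6q(2q + 6t - 7r) - 5r(2q + 6t - 7r); both groups contain (2q + 6t - 7r).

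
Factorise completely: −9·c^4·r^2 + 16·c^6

c^4·(4·c + 3·r)·(4·c − 3·r)

Every term has a factor of c^4; factoring it out leaves 16·c^2 − 9·r^2.
Recognize a difference of squares with the parts 4·c and 3·r.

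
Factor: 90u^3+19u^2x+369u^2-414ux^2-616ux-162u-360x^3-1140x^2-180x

Group: 2u(45u^2-58ux-18u-120x^2-20x) + (3x+9)(45u^2-58ux-18u-120x^2-20x); both groups contain (45u^2-58ux-18u-120x^2-20x), so (2u+3x+9) is a factor with cofactor 45u^2-58ux-18u-120x^2-20x.
The cofactor groups again: 45u^2-58ux-18u-120x^2-20x = 9u(5u-12x-2) + 10x(5u-12x-2); both groups contain (5u-12x-2), giving (9u+10x)(5u-12x-2).

(2u+3x+9)(5u-12x-2)(9u+10x)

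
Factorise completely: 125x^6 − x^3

x^3(5x − 1)(25x^2 + 5x + 1)

Every term has a factor of x^3; factoring it out leaves 125x^3 − 1.
Recognize a difference of cubes with the parts 5x and 1.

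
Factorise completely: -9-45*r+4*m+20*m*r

Group as (20*m*r+4*m) + (-45*r-9) = 4*m*(5*r+1) - 9*(5*r+1).
Both groups share the factor (5*r+1).

(4*m-9)*(5*r+1)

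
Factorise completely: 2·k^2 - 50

Pull out the common factor 2; k^2 - 25 is a difference of squares.

2·(k + 5)·(k - 5)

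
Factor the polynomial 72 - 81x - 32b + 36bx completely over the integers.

(4b - 9)(9x - 8)

Group as (36bx - 32b) + (-81x + 72) = 4b(9x - 8) - 9(9x - 8).
Both groups share the factor (9x - 8).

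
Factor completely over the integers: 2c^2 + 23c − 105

Need a pair with product 2·(−105) = −210 and sum 23: that's −7 and 30.
Split the middle term: 2c^2 − 7c + 30c − 105 = c(2c − 7) + 15(2c − 7).

(2c − 7)(c + 15)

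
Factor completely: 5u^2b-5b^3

5b(u-b)(u+b)

Pull out the common factor 5b; u^2-b^2 is a difference of squares.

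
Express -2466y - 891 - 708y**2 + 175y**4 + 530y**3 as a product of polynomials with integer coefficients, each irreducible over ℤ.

(5y + 9)(5y - 11)(7y + 3)(y + 3)

Among the possible rational roots, y = -3 is a root, giving the factor (y + 3) and quotient 175y**3 + 5y**2 - 723y - 297.
Then y = -3/7 is a root, giving the factor (7y + 3) and quotient 25y**2 - 10y - 99.
The remaining quadratic factors as (5y + 9)(5y - 11).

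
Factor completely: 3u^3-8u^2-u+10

(3u-5)(u+1)(u-2)

Trying the rational-root candidates, u = 2 is a root, giving the factor (u-2) and quotient 3u^2-2u-5.
The remaining quadratic factors as (u+1)(3u-5).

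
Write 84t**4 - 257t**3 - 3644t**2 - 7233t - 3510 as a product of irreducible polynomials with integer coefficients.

Testing divisors of the constant over divisors of the leading coefficient, t = -10/3 is a root, giving the factor (3t + 10) and quotient 28t**3 - 179t**2 - 618t - 351.
Then t = 9 is a root, so (t - 9) divides it; the quotient is 28t**2 + 73t + 39.
The remaining quadratic factors as (7t + 13)(4t + 3).

(3t + 10)(4t + 3)(7t + 13)(t - 9)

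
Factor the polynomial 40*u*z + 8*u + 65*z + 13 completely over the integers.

(5*z + 1)*(8*u + 13)

Group as (40*u*z + 8*u) + (65*z + 13) = 8*u*(5*z + 1) + 13*(5*z + 1).
Both groups share the factor (5*z + 1).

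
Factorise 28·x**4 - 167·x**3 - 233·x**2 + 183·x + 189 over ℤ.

(4·x + 3)·(7·x + 9)·(x - 1)·(x - 7)

Testing divisors of the constant over divisors of the leading coefficient, x = -3/4 is a root, giving the factor (4·x + 3) and quotient 7·x**3 - 47·x**2 - 23·x + 63.
Continuing, x = 7 is a root, so (x - 7) divides it; the quotient is 7·x**2 + 2·x - 9.
The remaining quadratic factors as (7·x + 9)(x - 1).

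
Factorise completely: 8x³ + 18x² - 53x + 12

(2x - 3)(4x - 1)(x + 4)

Trying the rational-root candidates, x = 1/4 is a root, so (4x - 1) divides it; the quotient is 2x² + 5x - 12.
The remaining quadratic factors as (2x - 3)(x + 4).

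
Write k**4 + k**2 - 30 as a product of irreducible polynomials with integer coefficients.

(k**2 + 6)*(k**2 - 5)

Substitute u = k**2 to get a quadratic in u, then factor.
k**2 + 6 is irreducible over ℤ (always positive, so no real roots).
k**2 - 5 is irreducible over ℤ (5 is not a perfect square).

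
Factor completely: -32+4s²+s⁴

Substitute u = s² to get a quadratic in u, then factor.
s²-4 is a difference of squares.
s²+8 is irreducible over ℤ (always positive, so no real roots).

(s+2)(s-2)(s²+8)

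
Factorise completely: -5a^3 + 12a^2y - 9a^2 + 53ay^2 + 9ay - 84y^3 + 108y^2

-(5a - 7y + 9)(a + 3y)(a - 4y)

Group: a(-5a^2 + 27ay - 9a - 28y^2 + 36y) + 3y(-5a^2 + 27ay - 9a - 28y^2 + 36y); both groups contain (-5a^2 + 27ay - 9a - 28y^2 + 36y), so (a + 3y) is a factor with cofactor -5a^2 + 27ay - 9a - 28y^2 + 36y.
The cofactor groups again: -5a^2 + 27ay - 9a - 28y^2 + 36y = -a(5a - 7y + 9) + 4y(5a - 7y + 9); both groups contain (5a - 7y + 9), giving -(a - 4y)(5a - 7y + 9).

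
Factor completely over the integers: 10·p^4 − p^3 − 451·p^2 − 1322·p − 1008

(2·p + 9)·(5·p + 7)·(p + 2)·(p − 8)

Testing divisors of the constant over divisors of the leading coefficient, p = −7/5 is a root, so (5·p + 7) divides it; the quotient is 2·p^3 − 3·p^2 − 86·p − 144.
Then p = 8 is a root, giving the factor (p − 8) and quotient 2·p^2 + 13·p + 18.
The remaining quadratic factors as (2·p + 9)(p + 2).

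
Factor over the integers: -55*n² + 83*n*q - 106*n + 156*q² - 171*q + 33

Group: -11*n*(5*n - 13*q + 11) + (-12*q + 3)*(5*n - 13*q + 11); both groups contain (5*n - 13*q + 11).

-(11*n + 12*q - 3)*(5*n - 13*q + 11)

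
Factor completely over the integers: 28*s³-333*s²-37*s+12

(4*s+1)*(7*s-1)*(s-12)

By the rational root theorem, s = -1/4 is a root, giving the factor (4*s+1) and quotient 7*s²-85*s+12.
The remaining quadratic factors as (s-12)(7*s-1).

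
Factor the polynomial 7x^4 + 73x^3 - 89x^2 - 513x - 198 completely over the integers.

(7x + 3)(x + 11)(x + 2)(x - 3)

Trying the rational-root candidates, x = 3 is a root, so (x - 3) divides it; the quotient is 7x^3 + 94x^2 + 193x + 66.
Continuing, x = -11 is a root, giving the factor (x + 11) and quotient 7x^2 + 17x + 6.
The remaining quadratic factors as (7x + 3)(x + 2).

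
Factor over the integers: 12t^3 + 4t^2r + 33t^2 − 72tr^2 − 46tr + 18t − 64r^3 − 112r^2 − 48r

(3t − 8r)(t + 2r + 2)(4t + 4r + 3)

Group: t(12t^2 − 20tr + 9t − 32r^2 − 24r) + (2r + 2)(12t^2 − 20tr + 9t − 32r^2 − 24r); both groups contain (12t^2 − 20tr + 9t − 32r^2 − 24r), so (t + 2r + 2) is a factor with cofactor 12t^2 − 20tr + 9t − 32r^2 − 24r.
The cofactor groups again: 12t^2 − 20tr + 9t − 32r^2 − 24r = 4t(3t − 8r) + (4r + 3)(3t − 8r); both groups contain (3t − 8r), giving (4t + 4r + 3)(3t − 8r).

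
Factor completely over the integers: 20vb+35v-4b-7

(4b+7)(5v-1)

Group as (20vb+35v) + (-4b-7) = 5v(4b+7) - (4b+7).
Both groups share the factor (4b+7).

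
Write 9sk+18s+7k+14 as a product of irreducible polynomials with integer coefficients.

(9s+7)(k+2)

Group as (9sk+18s) + (7k+14) = 9s(k+2) + 7(k+2).
Both groups share the factor (k+2).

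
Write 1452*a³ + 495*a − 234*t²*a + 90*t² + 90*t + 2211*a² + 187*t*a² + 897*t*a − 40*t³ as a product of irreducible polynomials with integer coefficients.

−(5*t − 12*a − 15)*(2*t + 11*a)*(4*t + 11*a + 3)

Group: 5*t*(−8*t² − 66*t*a − 6*t − 121*a² − 33*a) + (−12*a − 15)*(−8*t² − 66*t*a − 6*t − 121*a² − 33*a); both groups contain (−8*t² − 66*t*a − 6*t − 121*a² − 33*a), so (5*t − 12*a − 15) is a factor with cofactor −8*t² − 66*t*a − 6*t − 121*a² − 33*a.
The cofactor groups again: −8*t² − 66*t*a − 6*t − 121*a² − 33*a = −4*t*(2*t + 11*a) + (−11*a − 3)*(2*t + 11*a); both groups contain (2*t + 11*a), giving −(4*t + 11*a + 3)*(2*t + 11*a).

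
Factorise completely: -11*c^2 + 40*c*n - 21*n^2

-(11*c - 7*n)*(c - 3*n)

Group: -c*(11*c - 7*n) + 3*n*(11*c - 7*n); both groups contain (11*c - 7*n).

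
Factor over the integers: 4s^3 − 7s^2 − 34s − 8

(4s + 1)(s + 2)(s − 4)

By the rational root theorem, s = −1/4 is a root, so (4s + 1) is a factor; dividing leaves s^2 − 2s − 8.
The remaining quadratic factors as (s + 2)(s − 4).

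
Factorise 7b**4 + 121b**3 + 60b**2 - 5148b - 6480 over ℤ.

Testing divisors of the constant over divisors of the leading coefficient, b = -10 is a root, so (b + 10) divides it; the quotient is 7b**3 + 51b**2 - 450b - 648.
Then b = -12 is a root, so (b + 12) divides it; the quotient is 7b**2 - 33b - 54.
The remaining quadratic factors as (7b + 9)(b - 6).

(7b + 9)(b + 10)(b + 12)(b - 6)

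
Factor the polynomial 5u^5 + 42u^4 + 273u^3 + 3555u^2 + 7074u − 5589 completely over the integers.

Trying the rational-root candidates, u = 3/5 is a root, so (5u − 3) is a factor; dividing leaves u^4 + 9u^3 + 60u^2 + 747u + 1863.
Next, u = −3 is a root, so (u + 3) is a factor; dividing leaves u^3 + 6u^2 + 42u + 621.
Next, u = −9 is a root, so (u + 9) divides it; the quotient is u^2 − 3u + 69.
The quadratic u^2 − 3u + 69 has discriminant −267 < 0 and is irreducible over ℤ.

(5u − 3)(u + 3)(u + 9)(u^2 − 3u + 69)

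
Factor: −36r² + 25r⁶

r²(5r² + 6)(5r² − 6)

Factor out r² first: what remains is 25r⁴ − 36.
Recognize a difference of squares with the parts 5r² and 6.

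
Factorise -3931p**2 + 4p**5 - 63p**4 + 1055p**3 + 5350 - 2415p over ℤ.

(4p + 5)(p - 1)(p - 5)(p**2 - 11p + 214)

By the rational root theorem, p = 5 is a root, giving the factor (p - 5) and quotient 4p**4 - 43p**3 + 840p**2 + 269p - 1070.
Continuing, p = -5/4 is a root, so (4p + 5) divides it; the quotient is p**3 - 12p**2 + 225p - 214.
Continuing, p = 1 is a root, giving the factor (p - 1) and quotient p**2 - 11p + 214.
The quadratic p**2 - 11p + 214 has discriminant -735 < 0 and is irreducible over ℤ.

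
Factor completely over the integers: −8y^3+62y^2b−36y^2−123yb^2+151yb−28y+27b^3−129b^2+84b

Group: y(−8y^2+38yb−36y−9b^2+43b−28) − 3b(−8y^2+38yb−36y−9b^2+43b−28); both groups contain (−8y^2+38yb−36y−9b^2+43b−28), so (y−3b) is a factor with cofactor −8y^2+38yb−36y−9b^2+43b−28.
The cofactor groups again: −8y^2+38yb−36y−9b^2+43b−28 = −2y(4y−b+4) + (9b−7)(4y−b+4); both groups contain (4y−b+4), giving −(2y−9b+7)(4y−b+4).

−(y−3b)(2y−9b+7)(4y−b+4)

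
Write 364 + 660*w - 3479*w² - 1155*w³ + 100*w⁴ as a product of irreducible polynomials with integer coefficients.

By the rational root theorem, w = -1/4 is a root, giving the factor (4*w + 1) and quotient 25*w³ - 295*w² - 796*w + 364.
Then w = 14 is a root, so (w - 14) divides it; the quotient is 25*w² + 55*w - 26.
The remaining quadratic factors as (5*w - 2)(5*w + 13).

(4*w + 1)*(5*w + 13)*(5*w - 2)*(w - 14)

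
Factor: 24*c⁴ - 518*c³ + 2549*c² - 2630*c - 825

Testing divisors of the constant over divisors of the leading coefficient, c = 5 is a root, giving the factor (c - 5) and quotient 24*c³ - 398*c² + 559*c + 165.
Next, c = 11/6 is a root, so (6*c - 11) is a factor; dividing leaves 4*c² - 59*c - 15.
The remaining quadratic factors as (c - 15)(4*c + 1).

(4*c + 1)*(6*c - 11)*(c - 15)*(c - 5)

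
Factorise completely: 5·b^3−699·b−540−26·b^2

(5·b+4)·(b+9)·(b−15)

Among the possible rational roots, b = −4/5 is a root, so (5·b+4) is a factor; dividing leaves b^2−6·b−135.
The remaining quadratic factors as (b+9)(b−15).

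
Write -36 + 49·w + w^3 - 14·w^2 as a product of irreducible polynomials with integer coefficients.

(w - 1)·(w - 4)·(w - 9)

By the rational root theorem, w = 9 is a root, giving the factor (w - 9) and quotient w^2 - 5·w + 4.
The remaining quadratic factors as (w - 4)(w - 1).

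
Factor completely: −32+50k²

Pull out the common factor 2; 25k²−16 is a difference of squares.

2(5k+4)(5k−4)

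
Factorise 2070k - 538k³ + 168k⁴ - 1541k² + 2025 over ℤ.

Trying the rational-root candidates, k = 9/2 is a root, so (2k - 9) divides it; the quotient is 84k³ + 109k² - 280k - 225.
Continuing, k = 5/3 is a root, so (3k - 5) divides it; the quotient is 28k² + 83k + 45.
The remaining quadratic factors as (7k + 5)(4k + 9).

(2k - 9)(3k - 5)(4k + 9)(7k + 5)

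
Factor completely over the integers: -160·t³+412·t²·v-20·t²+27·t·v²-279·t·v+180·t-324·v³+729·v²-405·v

Group: 4·t·(-40·t²+13·t·v-5·t+36·v²-81·v+45) - 9·v·(-40·t²+13·t·v-5·t+36·v²-81·v+45); both groups contain (-40·t²+13·t·v-5·t+36·v²-81·v+45), so (4·t-9·v) is a factor with cofactor -40·t²+13·t·v-5·t+36·v²-81·v+45.
The cofactor groups again: -40·t²+13·t·v-5·t+36·v²-81·v+45 = -8·t·(5·t+4·v-5) + (9·v-9)·(5·t+4·v-5); both groups contain (5·t+4·v-5), giving -(8·t-9·v+9)·(5·t+4·v-5).

-(4·t-9·v)·(5·t+4·v-5)·(8·t-9·v+9)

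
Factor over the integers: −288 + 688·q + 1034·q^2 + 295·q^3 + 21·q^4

(3·q + 4)·(7·q − 2)·(q + 4)·(q + 9)

Testing divisors of the constant over divisors of the leading coefficient, q = −4/3 is a root, giving the factor (3·q + 4) and quotient 7·q^3 + 89·q^2 + 226·q − 72.
Next, q = −9 is a root, so (q + 9) divides it; the quotient is 7·q^2 + 26·q − 8.
The remaining quadratic factors as (7·q − 2)(q + 4).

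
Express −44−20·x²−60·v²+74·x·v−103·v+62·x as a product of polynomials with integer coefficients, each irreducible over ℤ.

−(10·x−12·v−11)·(2·x−5·v−4)

Group: −10·x·(2·x−5·v−4) + (12·v+11)·(2·x−5·v−4); both groups contain (2·x−5·v−4).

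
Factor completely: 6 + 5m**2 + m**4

Substitute u = m**2 to get a quadratic in u, then factor.
m**2 + 2 is irreducible over ℤ (always positive, so no real roots).
m**2 + 3 is irreducible over ℤ (always positive, so no real roots).

(m**2 + 2)(m**2 + 3)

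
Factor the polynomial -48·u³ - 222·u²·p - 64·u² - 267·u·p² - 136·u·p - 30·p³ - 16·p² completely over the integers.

Group: 8·u·(-6·u² - 27·u·p - 8·u - 30·p² - 16·p) + p·(-6·u² - 27·u·p - 8·u - 30·p² - 16·p); both groups contain (-6·u² - 27·u·p - 8·u - 30·p² - 16·p), so (8·u + p) is a factor with cofactor -6·u² - 27·u·p - 8·u - 30·p² - 16·p.
The cofactor groups again: -6·u² - 27·u·p - 8·u - 30·p² - 16·p = -6·u·(u + 2·p) + (-15·p - 8)·(u + 2·p); both groups contain (u + 2·p), giving -(6·u + 15·p + 8)·(u + 2·p).

-(6·u + 15·p + 8)·(u + 2·p)·(8·u + p)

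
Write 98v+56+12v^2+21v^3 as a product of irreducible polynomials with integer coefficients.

Group as (21v^3+98v) + (12v^2+56) = 7v(3v^2+14) + 4(3v^2+14).
Both groups share the factor (3v^2+14).

(7v+4)(3v^2+14)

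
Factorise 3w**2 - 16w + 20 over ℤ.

(3w - 10)(w - 2)

Need a pair with product 3·20 = 60 and sum -16: that's -6 and -10.
Split the middle term: 3w**2 - 6w - 10w + 20 = 3w(w - 2) - 10(w - 2).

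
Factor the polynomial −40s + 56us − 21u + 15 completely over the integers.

(7u − 5)(8s − 3)

Group as (56us − 21u) + (−40s + 15) = 7u(8s − 3) − 5(8s − 3).
Both groups share the factor (8s − 3).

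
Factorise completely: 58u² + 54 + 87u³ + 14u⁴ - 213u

Among the possible rational roots, u = -9/2 is a root, so (2u + 9) is a factor; dividing leaves 7u³ + 12u² - 25u + 6.
Then u = 2/7 is a root, so (7u - 2) is a factor; dividing leaves u² + 2u - 3.
The remaining quadratic factors as (u + 3)(u - 1).

(2u + 9)(7u - 2)(u + 3)(u - 1)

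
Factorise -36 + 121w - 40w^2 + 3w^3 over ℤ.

By the rational root theorem, w = 4 is a root, giving the factor (w - 4) and quotient 3w^2 - 28w + 9.
The remaining quadratic factors as (w - 9)(3w - 1).

(3w - 1)(w - 4)(w - 9)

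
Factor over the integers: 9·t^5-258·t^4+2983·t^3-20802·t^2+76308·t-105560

By the rational root theorem, t = 13/3 is a root, giving the factor (3·t-13) and quotient 3·t^4-73·t^3+678·t^2-3996·t+8120.
Continuing, t = 14 is a root, so (t-14) is a factor; dividing leaves 3·t^3-31·t^2+244·t-580.
Then t = 10/3 is a root, so (3·t-10) divides it; the quotient is t^2-7·t+58.
The quadratic t^2-7·t+58 has discriminant -183 < 0 and is irreducible over ℤ.

(3·t-10)·(3·t-13)·(t-14)·(t^2-7·t+58)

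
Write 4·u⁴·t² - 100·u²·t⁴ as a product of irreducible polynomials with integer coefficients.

Pull out the common factor 4·u²·t²; u² - 25·t² is a difference of squares.

4·t²·u²·(u - 5·t)·(u + 5·t)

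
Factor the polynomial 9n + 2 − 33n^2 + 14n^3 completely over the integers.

(2n − 1)(7n + 1)(n − 2)

By the rational root theorem, n = 2 is a root, so (n − 2) divides it; the quotient is 14n^2 − 5n − 1.
The remaining quadratic factors as (7n + 1)(2n − 1).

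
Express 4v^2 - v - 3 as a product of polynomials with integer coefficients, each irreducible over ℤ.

(4v + 3)(v - 1)

Need a pair with product 4·(-3) = -12 and sum -1: that's 3 and -4.
Split the middle term: 4v^2 + 3v - 4v - 3 = v(4v + 3) - (4v + 3).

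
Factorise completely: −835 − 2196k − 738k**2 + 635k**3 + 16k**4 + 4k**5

(2k + 1)(2k − 5)(k + 1)(k**2 + 5k + 167)

By the rational root theorem, k = −1/2 is a root, so (2k + 1) is a factor; dividing leaves 2k**4 + 7k**3 + 314k**2 − 526k − 835.
Then k = −1 is a root, giving the factor (k + 1) and quotient 2k**3 + 5k**2 + 309k − 835.
Then k = 5/2 is a root, giving the factor (2k − 5) and quotient k**2 + 5k + 167.
The quadratic k**2 + 5k + 167 has discriminant −643 < 0 and is irreducible over ℤ.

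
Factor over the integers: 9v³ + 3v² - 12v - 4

(3v + 1)(3v² - 4)

Group as (9v³ - 12v) + (3v² - 4) = 3v(3v² - 4) + (3v² - 4).
Both groups share the factor (3v² - 4).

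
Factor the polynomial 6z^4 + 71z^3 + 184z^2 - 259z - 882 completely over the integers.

Among the possible rational roots, z = -9/2 is a root, so (2z + 9) divides it; the quotient is 3z^3 + 22z^2 - 7z - 98.
Continuing, z = -7 is a root, giving the factor (z + 7) and quotient 3z^2 + z - 14.
The remaining quadratic factors as (z - 2)(3z + 7).

(2z + 9)(3z + 7)(z + 7)(z - 2)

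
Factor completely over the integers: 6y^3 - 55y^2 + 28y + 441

By the rational root theorem, y = -7/3 is a root, so (3y + 7) is a factor; dividing leaves 2y^2 - 23y + 63.
The remaining quadratic factors as (y - 7)(2y - 9).

(2y - 9)(3y + 7)(y - 7)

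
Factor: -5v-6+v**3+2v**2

(v+1)(v+3)(v-2)

Testing divisors of the constant over divisors of the leading coefficient, v = -1 is a root, so (v+1) is a factor; dividing leaves v**2+v-6.
The remaining quadratic factors as (v+3)(v-2).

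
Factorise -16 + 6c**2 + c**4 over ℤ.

Substitute u = c**2 to get a quadratic in u, then factor.
c**2 + 8 is irreducible over ℤ (always positive, so no real roots).
c**2 - 2 is irreducible over ℤ (2 is not a perfect square).

(c**2 + 8)(c**2 - 2)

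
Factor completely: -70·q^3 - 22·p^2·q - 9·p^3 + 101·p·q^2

Group: p·(-9·p^2 + 23·p·q - 14·q^2) + 5·q·(-9·p^2 + 23·p·q - 14·q^2); both groups contain (-9·p^2 + 23·p·q - 14·q^2), so (p + 5·q) is a factor with cofactor -9·p^2 + 23·p·q - 14·q^2.
The cofactor groups again: -9·p^2 + 23·p·q - 14·q^2 = -p·(9·p - 14·q) + q·(9·p - 14·q); both groups contain (9·p - 14·q), giving -(p - q)·(9·p - 14·q).

-(9·p - 14·q)·(p + 5·q)·(p - q)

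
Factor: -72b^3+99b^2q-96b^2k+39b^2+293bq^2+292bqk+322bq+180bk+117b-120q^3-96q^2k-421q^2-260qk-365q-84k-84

Group: 3b(-24b^2-31bq-32bk-11b+15q^2+12qk+47q+28k+28) + (-8q-3)(-24b^2-31bq-32bk-11b+15q^2+12qk+47q+28k+28); both groups contain (-24b^2-31bq-32bk-11b+15q^2+12qk+47q+28k+28), so (3b-8q-3) is a factor with cofactor -24b^2-31bq-32bk-11b+15q^2+12qk+47q+28k+28.
The cofactor groups again: -24b^2-31bq-32bk-11b+15q^2+12qk+47q+28k+28 = -3b(8b-3q-7) + (-5q-4k-4)(8b-3q-7); both groups contain (8b-3q-7), giving -(3b+5q+4k+4)(8b-3q-7).

-(3b+5q+4k+4)(3b-8q-3)(8b-3q-7)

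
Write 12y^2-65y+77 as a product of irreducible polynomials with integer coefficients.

Need a pair with product 12·77 = 924 and sum -65: that's -21 and -44.
Split the middle term: 12y^2-21y - 44y+77 = 3y(4y-7) - 11(4y-7).

(3y-11)(4y-7)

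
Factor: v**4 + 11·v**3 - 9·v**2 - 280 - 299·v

(v + 1)·(v + 7)·(v + 8)·(v - 5)

Among the possible rational roots, v = -7 is a root, giving the factor (v + 7) and quotient v**3 + 4·v**2 - 37·v - 40.
Then v = -1 is a root, so (v + 1) divides it; the quotient is v**2 + 3·v - 40.
The remaining quadratic factors as (v + 8)(v - 5).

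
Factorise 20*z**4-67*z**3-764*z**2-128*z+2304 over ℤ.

By the rational root theorem, z = -9/4 is a root, so (4*z+9) divides it; the quotient is 5*z**3-28*z**2-128*z+256.
Then z = 8 is a root, giving the factor (z-8) and quotient 5*z**2+12*z-32.
The remaining quadratic factors as (z+4)(5*z-8).

(4*z+9)*(5*z-8)*(z+4)*(z-8)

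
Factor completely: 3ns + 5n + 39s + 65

Group as (3ns + 5n) + (39s + 65) = n(3s + 5) + 13(3s + 5).
Both groups share the factor (3s + 5).

(3s + 5)(n + 13)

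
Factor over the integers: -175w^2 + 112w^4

Every term has a factor of 7w^2. Then 16w^2 - 25 = (4w)² − (5)².

7w^2(4w + 5)(4w - 5)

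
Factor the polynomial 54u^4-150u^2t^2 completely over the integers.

Pull out the common factor 6u^2; 9u^2-25t^2 is a difference of squares.

6u^2(3u-5t)(3u+5t)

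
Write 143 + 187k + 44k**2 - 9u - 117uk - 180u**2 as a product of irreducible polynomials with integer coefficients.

Group: -15u(12u + 11k + 11) + (4k + 13)(12u + 11k + 11); both groups contain (12u + 11k + 11).

-(15u - 4k - 13)(12u + 11k + 11)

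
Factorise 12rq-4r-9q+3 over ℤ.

(3q-1)(4r-3)

Group as (12rq-4r) + (-9q+3) = 4r(3q-1) - 3(3q-1).
Both groups share the factor (3q-1).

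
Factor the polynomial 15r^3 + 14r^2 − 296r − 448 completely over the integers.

(3r − 14)(5r + 8)(r + 4)

By the rational root theorem, r = 14/3 is a root, giving the factor (3r − 14) and quotient 5r^2 + 28r + 32.
The remaining quadratic factors as (r + 4)(5r + 8).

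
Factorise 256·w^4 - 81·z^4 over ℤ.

(4·w)⁴ − (3·z)⁴ = ((4·w)² − (3·z)²)((4·w)² + (3·z)²); the first factor splits again, the second (16·w^2 + 9·z^2) is irreducible.

(4·w + 3·z)·(4·w - 3·z)·(16·w^2 + 9·z^2)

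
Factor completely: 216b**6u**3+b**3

Factor out b**3 first: what remains is 216b**3u**3+1.
Recognize a sum of cubes with the parts 1 and 6bu.

b**3(6bu+1)(36b**2u**2-6bu+1)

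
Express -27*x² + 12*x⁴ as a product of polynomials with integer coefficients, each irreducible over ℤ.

Factor out 3*x², leaving 4*x² - 9, which is a difference of two squares.

3*x²*(2*x + 3)*(2*x - 3)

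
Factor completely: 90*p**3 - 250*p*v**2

Pull out the common factor 10*p; 9*p**2 - 25*v**2 is a difference of squares.

10*p*(3*p + 5*v)*(3*p - 5*v)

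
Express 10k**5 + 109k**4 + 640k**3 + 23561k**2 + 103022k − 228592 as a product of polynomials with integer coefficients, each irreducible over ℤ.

(2k + 13)(5k − 8)(k + 14)(k**2 − 8k + 157)

Trying the rational-root candidates, k = −14 is a root, so (k + 14) is a factor; dividing leaves 10k**4 − 31k**3 + 1074k**2 + 8525k − 16328.
Continuing, k = 8/5 is a root, so (5k − 8) divides it; the quotient is 2k**3 − 3k**2 + 210k + 2041.
Continuing, k = −13/2 is a root, so (2k + 13) divides it; the quotient is k**2 − 8k + 157.
The quadratic k**2 − 8k + 157 has discriminant −564 < 0 and is irreducible over ℤ.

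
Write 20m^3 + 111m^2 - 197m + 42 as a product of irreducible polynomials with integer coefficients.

(4m - 1)(5m - 6)(m + 7)

Trying the rational-root candidates, m = 6/5 is a root, so (5m - 6) divides it; the quotient is 4m^2 + 27m - 7.
The remaining quadratic factors as (4m - 1)(m + 7).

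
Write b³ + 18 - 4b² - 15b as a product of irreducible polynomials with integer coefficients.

By the rational root theorem, b = 6 is a root, so (b - 6) divides it; the quotient is b² + 2b - 3.
The remaining quadratic factors as (b - 1)(b + 3).

(b + 3)(b - 1)(b - 6)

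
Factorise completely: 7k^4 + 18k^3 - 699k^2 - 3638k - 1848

(7k + 4)(k + 6)(k + 7)(k - 11)

By the rational root theorem, k = -4/7 is a root, so (7k + 4) divides it; the quotient is k^3 + 2k^2 - 101k - 462.
Continuing, k = 11 is a root, so (k - 11) is a factor; dividing leaves k^2 + 13k + 42.
The remaining quadratic factors as (k + 7)(k + 6).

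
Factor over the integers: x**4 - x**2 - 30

Substitute u = x**2 to get a quadratic in u, then factor.
x**2 + 5 is irreducible over ℤ (always positive, so no real roots).
x**2 - 6 is irreducible over ℤ (6 is not a perfect square).

(x**2 + 5)·(x**2 - 6)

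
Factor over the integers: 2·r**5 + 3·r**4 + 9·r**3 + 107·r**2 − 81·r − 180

Testing divisors of the constant over divisors of the leading coefficient, r = −1 is a root, so (r + 1) divides it; the quotient is 2·r**4 + r**3 + 8·r**2 + 99·r − 180.
Then r = −4 is a root, so (r + 4) divides it; the quotient is 2·r**3 − 7·r**2 + 36·r − 45.
Next, r = 3/2 is a root, giving the factor (2·r − 3) and quotient r**2 − 2·r + 15.
The quadratic r**2 − 2·r + 15 has discriminant −56 < 0 and is irreducible over ℤ.

(2·r − 3)·(r + 1)·(r + 4)·(r**2 − 2·r + 15)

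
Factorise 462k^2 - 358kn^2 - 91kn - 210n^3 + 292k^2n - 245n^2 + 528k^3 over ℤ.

Group: 8k(66k^2 - 13kn - 35n^2) + (6n + 7)(66k^2 - 13kn - 35n^2); both groups contain (66k^2 - 13kn - 35n^2), so (8k + 6n + 7) is a factor with cofactor 66k^2 - 13kn - 35n^2.
The cofactor groups again: 66k^2 - 13kn - 35n^2 = 6k(11k + 7n) - 5n(11k + 7n); both groups contain (11k + 7n), giving (6k - 5n)(11k + 7n).

(11k + 7n)(6k - 5n)(8k + 6n + 7)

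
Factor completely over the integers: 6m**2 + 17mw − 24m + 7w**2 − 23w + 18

(2m + w − 2)(3m + 7w − 9)

Group: 3m(2m + w − 2) + (7w − 9)(2m + w − 2); both groups contain (2m + w − 2).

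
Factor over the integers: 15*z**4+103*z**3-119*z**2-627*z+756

(3*z-4)*(5*z-9)*(z+3)*(z+7)

By the rational root theorem, z = -7 is a root, so (z+7) divides it; the quotient is 15*z**3-2*z**2-105*z+108.
Continuing, z = 9/5 is a root, so (5*z-9) is a factor; dividing leaves 3*z**2+5*z-12.
The remaining quadratic factors as (3*z-4)(z+3).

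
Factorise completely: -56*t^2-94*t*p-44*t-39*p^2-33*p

-(14*t+13*p+11)*(4*t+3*p)

Group: -14*t*(4*t+3*p) + (-13*p-11)*(4*t+3*p); both groups contain (4*t+3*p).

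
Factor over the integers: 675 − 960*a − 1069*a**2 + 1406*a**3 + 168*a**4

(4*a − 3)*(6*a + 5)*(7*a − 5)*(a + 9)

Testing divisors of the constant over divisors of the leading coefficient, a = 5/7 is a root, so (7*a − 5) is a factor; dividing leaves 24*a**3 + 218*a**2 + 3*a − 135.
Next, a = −5/6 is a root, so (6*a + 5) is a factor; dividing leaves 4*a**2 + 33*a − 27.
The remaining quadratic factors as (4*a − 3)(a + 9).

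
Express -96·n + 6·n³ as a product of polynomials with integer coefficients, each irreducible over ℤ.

6·n·(n + 4)·(n - 4)

Factor out 6·n, leaving n² - 16, which is a difference of two squares.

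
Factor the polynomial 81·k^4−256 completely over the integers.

(3·k)⁴ − (4)⁴ = ((3·k)² − (4)²)((3·k)² + (4)²); the first factor splits again, the second (9·k^2+16) is irreducible.

(3·k+4)·(3·k−4)·(9·k^2+16)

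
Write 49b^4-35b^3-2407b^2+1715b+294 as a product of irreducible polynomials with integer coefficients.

(7b+1)(7b-6)(b+7)(b-7)

By the rational root theorem, b = 6/7 is a root, giving the factor (7b-6) and quotient 7b^3+b^2-343b-49.
Continuing, b = -1/7 is a root, giving the factor (7b+1) and quotient b^2-49.
The remaining quadratic factors as (b-7)(b+7).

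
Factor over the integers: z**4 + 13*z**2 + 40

Substitute u = z**2 to get a quadratic in u, then factor.
z**2 + 8 is irreducible over ℤ (always positive, so no real roots).
z**2 + 5 is irreducible over ℤ (always positive, so no real roots).

(z**2 + 5)*(z**2 + 8)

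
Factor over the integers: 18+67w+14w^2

(2w+9)(7w+2)

Need a pair with product 14·18 = 252 and sum 67: that's 4 and 63.
Split the middle term: 14w^2+4w + 63w+18 = 2w(7w+2) + 9(7w+2).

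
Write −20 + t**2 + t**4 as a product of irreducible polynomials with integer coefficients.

(t + 2)*(t − 2)*(t**2 + 5)

Substitute u = t**2 to get a quadratic in u, then factor.
t**2 − 4 is a difference of squares.
t**2 + 5 is irreducible over ℤ (always positive, so no real roots).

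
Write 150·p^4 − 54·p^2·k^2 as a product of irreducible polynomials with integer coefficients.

6·p^2·(5·p − 3·k)·(5·p + 3·k)

Factor out 6·p^2, leaving 25·p^2 − 9·k^2, which is a difference of two squares.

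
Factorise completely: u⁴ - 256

Difference of squares twice: with A = u and B = 4, A⁴ − B⁴ = (A² − B²)(A² + B²), and A² − B² factors again.

(u + 4)(u - 4)(u² + 16)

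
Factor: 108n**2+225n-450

9(3n+10)(4n-5)

Pull out the common factor 9, then factor the remaining trinomial.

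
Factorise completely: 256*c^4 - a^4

(4*c - a)*(4*c + a)*(16*c^2 + a^2)

(4*c)⁴ − (a)⁴ = ((4*c)² − (a)²)((4*c)² + (a)²); the first factor splits again, the second (16*c^2 + a^2) is irreducible.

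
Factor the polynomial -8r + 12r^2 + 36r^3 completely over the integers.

4r(3r + 2)(3r - 1)

Pull out the common factor 4r, then factor the remaining trinomial.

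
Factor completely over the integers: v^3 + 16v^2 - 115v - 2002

(v + 13)(v + 14)(v - 11)

By the rational root theorem, v = 11 is a root, so (v - 11) divides it; the quotient is v^2 + 27v + 182.
The remaining quadratic factors as (v + 14)(v + 13).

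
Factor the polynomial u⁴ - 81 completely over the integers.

Write as (u²)² − (9)², then factor u² - 9 once more.

(u + 3)*(u - 3)*(u² + 9)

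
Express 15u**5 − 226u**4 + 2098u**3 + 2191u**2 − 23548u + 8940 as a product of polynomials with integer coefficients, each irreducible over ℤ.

Among the possible rational roots, u = −10/3 is a root, so (3u + 10) is a factor; dividing leaves 5u**4 − 92u**3 + 1006u**2 − 2623u + 894.
Then u = 3 is a root, so (u − 3) divides it; the quotient is 5u**3 − 77u**2 + 775u − 298.
Then u = 2/5 is a root, so (5u − 2) is a factor; dividing leaves u**2 − 15u + 149.
The quadratic u**2 − 15u + 149 has discriminant −371 < 0 and is irreducible over ℤ.

(3u + 10)(5u − 2)(u − 3)(u**2 − 15u + 149)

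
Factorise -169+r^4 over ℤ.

Substitute u = r^2 to get a quadratic in u, then factor.
r^2+13 is irreducible over ℤ (always positive, so no real roots).
r^2-13 is irreducible over ℤ (13 is not a perfect square).

(r^2+13)(r^2-13)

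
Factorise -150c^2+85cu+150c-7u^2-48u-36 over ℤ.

-(10c-u-6)(15c-7u-6)

Group: -10c(15c-7u-6) + (u+6)(15c-7u-6); both groups contain (15c-7u-6).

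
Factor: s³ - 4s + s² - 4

Among the possible rational roots, s = -1 is a root, so (s + 1) is a factor; dividing leaves s² - 4.
The remaining quadratic factors as (s - 2)(s + 2).

(s + 1)(s + 2)(s - 2)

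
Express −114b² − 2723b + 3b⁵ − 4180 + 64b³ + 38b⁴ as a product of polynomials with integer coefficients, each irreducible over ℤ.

By the rational root theorem, b = 4 is a root, so (b − 4) is a factor; dividing leaves 3b⁴ + 50b³ + 264b² + 942b + 1045.
Continuing, b = −5/3 is a root, giving the factor (3b + 5) and quotient b³ + 15b² + 63b + 209.
Continuing, b = −11 is a root, so (b + 11) divides it; the quotient is b² + 4b + 19.
The quadratic b² + 4b + 19 has discriminant −60 < 0 and is irreducible over ℤ.

(3b + 5)(b + 11)(b − 4)(b² + 4b + 19)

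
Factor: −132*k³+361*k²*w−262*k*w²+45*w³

Group: 3*k*(−44*k²+47*k*w−9*w²) − 5*w*(−44*k²+47*k*w−9*w²); both groups contain (−44*k²+47*k*w−9*w²), so (3*k−5*w) is a factor with cofactor −44*k²+47*k*w−9*w².
The cofactor groups again: −44*k²+47*k*w−9*w² = −4*k*(11*k−9*w) + w*(11*k−9*w); both groups contain (11*k−9*w), giving −(4*k−w)*(11*k−9*w).

−(11*k−9*w)*(3*k−5*w)*(4*k−w)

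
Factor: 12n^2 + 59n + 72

(3n + 8)(4n + 9)

Need a pair with product 12·72 = 864 and sum 59: that's 27 and 32.
Split the middle term: 12n^2 + 27n + 32n + 72 = 3n(4n + 9) + 8(4n + 9).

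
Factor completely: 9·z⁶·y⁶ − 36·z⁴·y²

9·y²·z⁴·(z·y² + 2)·(z·y² − 2)

Factor out 9·z⁴·y² first: what remains is z²·y⁴ − 4.
Recognize a difference of squares with the parts z·y² and 2.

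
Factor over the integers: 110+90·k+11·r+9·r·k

Group as (9·r·k+11·r) + (90·k+110) = r·(9·k+11) + 10·(9·k+11).
Both groups share the factor (9·k+11).

(9·k+11)·(r+10)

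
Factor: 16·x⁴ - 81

(2·x + 3)·(2·x - 3)·(4·x² + 9)

Write as (4·x²)² − (9)², then factor 4·x² - 9 once more.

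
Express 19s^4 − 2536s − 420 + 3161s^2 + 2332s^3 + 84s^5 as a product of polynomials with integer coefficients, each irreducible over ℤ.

(3s − 2)(4s + 7)(7s + 1)(s^2 − s + 30)

Among the possible rational roots, s = −7/4 is a root, so (4s + 7) is a factor; dividing leaves 21s^4 − 32s^3 + 639s^2 − 328s − 60.
Then s = 2/3 is a root, giving the factor (3s − 2) and quotient 7s^3 − 6s^2 + 209s + 30.
Continuing, s = −1/7 is a root, giving the factor (7s + 1) and quotient s^2 − s + 30.
The quadratic s^2 − s + 30 has discriminant −119 < 0 and is irreducible over ℤ.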